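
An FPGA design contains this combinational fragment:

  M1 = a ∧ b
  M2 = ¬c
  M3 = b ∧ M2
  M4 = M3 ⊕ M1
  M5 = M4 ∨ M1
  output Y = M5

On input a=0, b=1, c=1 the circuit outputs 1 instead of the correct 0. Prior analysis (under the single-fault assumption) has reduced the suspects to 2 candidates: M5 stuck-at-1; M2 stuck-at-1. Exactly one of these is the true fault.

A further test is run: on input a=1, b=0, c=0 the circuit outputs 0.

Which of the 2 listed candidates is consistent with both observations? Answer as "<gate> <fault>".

Evaluate each candidate on input a=1, b=0, c=0:
  M5 stuck-at-1: M1=0, M2=1, M3=0, M4=0, M5=1 [stuck-at-1] → 1 — eliminated
  M2 stuck-at-1: M1=0, M2=1 [stuck-at-1], M3=0, M4=0, M5=0 → 0 — matches
Only M2 stuck-at-1 reproduces the observed 0.

M2 stuck-at-1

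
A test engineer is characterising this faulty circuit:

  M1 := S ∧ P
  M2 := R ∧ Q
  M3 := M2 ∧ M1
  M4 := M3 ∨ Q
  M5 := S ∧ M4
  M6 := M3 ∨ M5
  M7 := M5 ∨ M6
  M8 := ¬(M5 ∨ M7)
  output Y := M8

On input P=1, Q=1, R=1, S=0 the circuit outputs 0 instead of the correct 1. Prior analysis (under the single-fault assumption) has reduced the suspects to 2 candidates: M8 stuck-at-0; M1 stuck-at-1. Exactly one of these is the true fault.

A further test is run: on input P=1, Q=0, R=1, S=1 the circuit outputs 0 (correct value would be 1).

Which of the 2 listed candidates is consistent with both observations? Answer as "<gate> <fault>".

M8 stuck-at-0

Evaluate each candidate on input P=1, Q=0, R=1, S=1:
  M8 stuck-at-0: M1=1, M2=0, M3=0, M4=0, M5=0, M6=0, M7=0, M8=0 [stuck-at-0] → 0 — matches
  M1 stuck-at-1: M1=1 [stuck-at-1], M2=0, M3=0, M4=0, M5=0, M6=0, M7=0, M8=1 → 1 — eliminated
Only M8 stuck-at-0 reproduces the observed 0.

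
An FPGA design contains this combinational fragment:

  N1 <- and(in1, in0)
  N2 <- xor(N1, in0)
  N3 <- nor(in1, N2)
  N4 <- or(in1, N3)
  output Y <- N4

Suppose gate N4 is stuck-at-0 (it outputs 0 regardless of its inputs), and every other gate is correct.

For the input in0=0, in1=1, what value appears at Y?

0

Propagate with N4 forced: N1=0, N2=0, N3=0, N4=0 [stuck-at-0].
So Y = 0. (Without the fault it would be 1.)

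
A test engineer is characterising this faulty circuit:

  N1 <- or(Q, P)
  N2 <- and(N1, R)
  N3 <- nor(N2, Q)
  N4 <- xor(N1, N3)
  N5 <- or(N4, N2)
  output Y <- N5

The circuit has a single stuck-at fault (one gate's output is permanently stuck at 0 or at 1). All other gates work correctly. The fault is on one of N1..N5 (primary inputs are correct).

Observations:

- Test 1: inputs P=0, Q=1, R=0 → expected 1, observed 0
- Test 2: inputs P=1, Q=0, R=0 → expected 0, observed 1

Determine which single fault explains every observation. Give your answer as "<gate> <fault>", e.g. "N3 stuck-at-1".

Fault-free values for test 1 (P=0, Q=1, R=0): N1=1, N2=0, N3=0, N4=1, N5=1, giving Y=1. Observed 0.
Test 1: faults giving observed 0 are {N1 stuck-at-0, N3 stuck-at-1, N4 stuck-at-0, N5 stuck-at-0}.
Test 2 (P=1, Q=0, R=0): fault-free N1=1, N2=0, N3=1, N4=0, N5=0 → 0; observed 1. Eliminates N3 stuck-at-1, N4 stuck-at-0, N5 stuck-at-0.
Only N1 stuck-at-0 is consistent with every test.

N1 stuck-at-0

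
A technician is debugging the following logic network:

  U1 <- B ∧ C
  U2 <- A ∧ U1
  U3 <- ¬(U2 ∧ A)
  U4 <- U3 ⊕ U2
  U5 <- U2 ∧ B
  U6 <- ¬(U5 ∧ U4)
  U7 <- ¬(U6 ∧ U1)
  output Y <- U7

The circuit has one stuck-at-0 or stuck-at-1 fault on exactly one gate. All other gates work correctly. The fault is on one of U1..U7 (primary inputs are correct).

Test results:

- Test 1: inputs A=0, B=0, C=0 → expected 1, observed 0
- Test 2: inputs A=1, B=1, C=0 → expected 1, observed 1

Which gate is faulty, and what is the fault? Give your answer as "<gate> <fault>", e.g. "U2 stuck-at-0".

U1 stuck-at-1

Fault-free values for test 1 (A=0, B=0, C=0): U1=0, U2=0, U3=1, U4=1, U5=0, U6=1, U7=1, giving Y=1. Observed 0.
Test 1: faults giving observed 0 are {U1 stuck-at-1, U7 stuck-at-0}.
Test 2 (A=1, B=1, C=0): fault-free U1=0, U2=0, U3=1, U4=1, U5=0, U6=1, U7=1 → 1; observed 1. Eliminates U7 stuck-at-0.
Only U1 stuck-at-1 is consistent with every test.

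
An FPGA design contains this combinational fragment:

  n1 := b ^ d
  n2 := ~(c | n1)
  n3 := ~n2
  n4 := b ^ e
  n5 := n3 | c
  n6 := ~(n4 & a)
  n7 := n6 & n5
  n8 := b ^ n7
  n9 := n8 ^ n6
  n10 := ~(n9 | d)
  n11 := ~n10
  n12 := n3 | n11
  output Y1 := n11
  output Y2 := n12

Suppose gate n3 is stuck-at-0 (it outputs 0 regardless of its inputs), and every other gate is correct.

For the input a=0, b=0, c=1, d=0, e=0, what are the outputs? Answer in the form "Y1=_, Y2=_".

Y1=0, Y2=0

Propagate with n3 forced: n1=0, n2=0, n3=0 [stuck-at-0], n4=0, n5=1, n6=1, n7=1, n8=1, n9=0, n10=1, n11=0, n12=0.
So the outputs are Y1=0, Y2=0. (Without the fault they would be Y1=0, Y2=1.)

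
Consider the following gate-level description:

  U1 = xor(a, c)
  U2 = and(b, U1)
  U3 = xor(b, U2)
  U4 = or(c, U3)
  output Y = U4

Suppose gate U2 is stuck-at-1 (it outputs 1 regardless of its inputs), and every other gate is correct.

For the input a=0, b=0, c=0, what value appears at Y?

Propagate with U2 forced: U1=0, U2=1 [stuck-at-1], U3=1, U4=1.
So Y = 1. (Without the fault it would be 0.)

1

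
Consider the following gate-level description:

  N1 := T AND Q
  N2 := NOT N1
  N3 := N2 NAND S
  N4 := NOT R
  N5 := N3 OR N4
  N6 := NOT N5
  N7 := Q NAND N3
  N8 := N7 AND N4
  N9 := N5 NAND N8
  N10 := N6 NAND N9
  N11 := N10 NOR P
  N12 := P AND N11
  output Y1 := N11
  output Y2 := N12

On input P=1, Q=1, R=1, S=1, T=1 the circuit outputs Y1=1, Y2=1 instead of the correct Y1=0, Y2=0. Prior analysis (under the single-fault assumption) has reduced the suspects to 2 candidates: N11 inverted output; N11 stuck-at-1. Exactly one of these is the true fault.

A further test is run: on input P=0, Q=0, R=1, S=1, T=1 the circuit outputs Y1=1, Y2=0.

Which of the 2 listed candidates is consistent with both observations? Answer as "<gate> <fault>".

N11 stuck-at-1

Evaluate each candidate on input P=0, Q=0, R=1, S=1, T=1:
  N11 inverted output: N1=0, N2=1, N3=0, N4=0, N5=0, N6=1, N7=1, N8=0, N9=1, N10=0, N11=0 [inverted output], N12=0 → Y1=0, Y2=0 — eliminated
  N11 stuck-at-1: N1=0, N2=1, N3=0, N4=0, N5=0, N6=1, N7=1, N8=0, N9=1, N10=0, N11=1 [stuck-at-1], N12=0 → Y1=1, Y2=0 — matches
Only N11 stuck-at-1 reproduces the observed Y1=1, Y2=0.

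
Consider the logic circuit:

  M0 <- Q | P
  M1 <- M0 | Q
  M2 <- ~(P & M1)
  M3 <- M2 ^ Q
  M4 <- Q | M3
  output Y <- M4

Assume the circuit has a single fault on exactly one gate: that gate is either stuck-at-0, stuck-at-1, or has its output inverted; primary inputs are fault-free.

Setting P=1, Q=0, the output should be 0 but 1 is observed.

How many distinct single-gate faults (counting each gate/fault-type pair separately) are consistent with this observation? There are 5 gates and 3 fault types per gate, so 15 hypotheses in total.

Fault-free: M0=1, M1=1, M2=0, M3=0, M4=0 → 0. Observed 1.
  M0: stuck-at-0, inverted output ✓; others ✗
  M1: stuck-at-0, inverted output ✓; others ✗
  M2: stuck-at-1, inverted output ✓; others ✗
  M3: stuck-at-1, inverted output ✓; others ✗
  M4: stuck-at-1, inverted output ✓; others ✗
Consistent faults: {M0 stuck-at-0, M0 inverted output, M1 stuck-at-0, M1 inverted output, M2 stuck-at-1, M2 inverted output, M3 stuck-at-1, M3 inverted output, M4 stuck-at-1, M4 inverted output} — 10 in all.

10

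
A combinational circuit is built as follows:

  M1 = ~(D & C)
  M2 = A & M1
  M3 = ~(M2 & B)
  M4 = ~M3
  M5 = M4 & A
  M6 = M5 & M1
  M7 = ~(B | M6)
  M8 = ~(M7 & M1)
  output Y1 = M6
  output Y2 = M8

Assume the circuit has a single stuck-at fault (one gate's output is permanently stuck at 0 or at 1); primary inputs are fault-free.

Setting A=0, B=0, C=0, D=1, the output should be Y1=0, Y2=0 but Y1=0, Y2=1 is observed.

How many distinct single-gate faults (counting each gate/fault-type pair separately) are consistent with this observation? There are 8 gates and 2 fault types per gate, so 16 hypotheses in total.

3

Fault-free: M1=1, M2=0, M3=1, M4=0, M5=0, M6=0, M7=1, M8=0 → Y1=0, Y2=0. Observed Y1=0, Y2=1.
  M1: stuck-at-0 ✓; others ✗
  M2: none of the 2 fault types match ✗
  M3: none of the 2 fault types match ✗
  M4: none of the 2 fault types match ✗
  M5: none of the 2 fault types match ✗
  M6: none of the 2 fault types match ✗
  M7: stuck-at-0 ✓; others ✗
  M8: stuck-at-1 ✓; others ✗
Consistent faults: {M1 stuck-at-0, M7 stuck-at-0, M8 stuck-at-1} — 3 in all.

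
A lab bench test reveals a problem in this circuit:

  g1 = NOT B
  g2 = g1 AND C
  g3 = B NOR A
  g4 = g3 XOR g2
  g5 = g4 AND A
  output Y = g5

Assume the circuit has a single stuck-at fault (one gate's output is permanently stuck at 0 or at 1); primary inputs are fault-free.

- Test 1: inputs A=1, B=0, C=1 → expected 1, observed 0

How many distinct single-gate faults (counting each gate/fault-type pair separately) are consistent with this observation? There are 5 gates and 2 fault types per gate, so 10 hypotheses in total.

5

Fault-free: g1=1, g2=1, g3=0, g4=1, g5=1 → 1. Observed 0.
  g1 stuck-at-0: output 0 ✓
  g1 stuck-at-1: output 1 ✗
  g2 stuck-at-0: output 0 ✓
  g2 stuck-at-1: output 1 ✗
  g3 stuck-at-0: output 1 ✗
  g3 stuck-at-1: output 0 ✓
  g4 stuck-at-0: output 0 ✓
  g4 stuck-at-1: output 1 ✗
  g5 stuck-at-0: output 0 ✓
  g5 stuck-at-1: output 1 ✗
Consistent faults: {g1 stuck-at-0, g2 stuck-at-0, g3 stuck-at-1, g4 stuck-at-0, g5 stuck-at-0} — 5 in all.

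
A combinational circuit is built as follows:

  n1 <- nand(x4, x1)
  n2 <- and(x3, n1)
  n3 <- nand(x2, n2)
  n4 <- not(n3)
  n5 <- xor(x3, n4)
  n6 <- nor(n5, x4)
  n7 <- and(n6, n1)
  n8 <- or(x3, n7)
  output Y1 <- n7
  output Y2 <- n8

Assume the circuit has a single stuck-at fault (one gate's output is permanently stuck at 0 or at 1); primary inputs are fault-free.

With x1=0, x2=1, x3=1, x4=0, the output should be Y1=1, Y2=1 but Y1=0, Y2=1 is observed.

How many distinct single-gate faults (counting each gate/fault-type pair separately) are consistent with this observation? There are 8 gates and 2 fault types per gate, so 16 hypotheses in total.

Fault-free: n1=1, n2=1, n3=0, n4=1, n5=0, n6=1, n7=1, n8=1 → Y1=1, Y2=1. Observed Y1=0, Y2=1.
  n1: stuck-at-0 ✓; others ✗
  n2: stuck-at-0 ✓; others ✗
  n3: stuck-at-1 ✓; others ✗
  n4: stuck-at-0 ✓; others ✗
  n5: stuck-at-1 ✓; others ✗
  n6: stuck-at-0 ✓; others ✗
  n7: stuck-at-0 ✓; others ✗
  n8: none of the 2 fault types match ✗
Consistent faults: {n1 stuck-at-0, n2 stuck-at-0, n3 stuck-at-1, n4 stuck-at-0, n5 stuck-at-1, n6 stuck-at-0, n7 stuck-at-0} — 7 in all.

7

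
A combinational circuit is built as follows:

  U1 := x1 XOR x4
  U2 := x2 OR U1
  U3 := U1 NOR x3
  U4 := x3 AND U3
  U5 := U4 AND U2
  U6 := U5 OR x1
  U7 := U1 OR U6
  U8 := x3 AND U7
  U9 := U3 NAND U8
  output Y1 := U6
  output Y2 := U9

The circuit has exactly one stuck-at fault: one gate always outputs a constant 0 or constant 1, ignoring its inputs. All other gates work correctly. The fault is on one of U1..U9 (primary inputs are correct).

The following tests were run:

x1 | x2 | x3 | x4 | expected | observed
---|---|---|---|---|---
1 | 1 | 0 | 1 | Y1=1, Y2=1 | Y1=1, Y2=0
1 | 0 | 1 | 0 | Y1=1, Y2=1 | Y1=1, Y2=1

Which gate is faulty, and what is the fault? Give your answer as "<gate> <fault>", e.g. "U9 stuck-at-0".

U8 stuck-at-1

Fault-free values for test 1 (x1=1, x2=1, x3=0, x4=1): U1=0, U2=1, U3=1, U4=0, U5=0, U6=1, U7=1, U8=0, U9=1, giving Y1=1, Y2=1. Observed Y1=1, Y2=0.
Test 1: faults giving observed Y1=1, Y2=0 are {U8 stuck-at-1, U9 stuck-at-0}.
Test 2 (x1=1, x2=0, x3=1, x4=0): fault-free U1=1, U2=1, U3=0, U4=0, U5=0, U6=1, U7=1, U8=1, U9=1 → Y1=1, Y2=1; observed Y1=1, Y2=1. Eliminates U9 stuck-at-0.
Only U8 stuck-at-1 is consistent with every test.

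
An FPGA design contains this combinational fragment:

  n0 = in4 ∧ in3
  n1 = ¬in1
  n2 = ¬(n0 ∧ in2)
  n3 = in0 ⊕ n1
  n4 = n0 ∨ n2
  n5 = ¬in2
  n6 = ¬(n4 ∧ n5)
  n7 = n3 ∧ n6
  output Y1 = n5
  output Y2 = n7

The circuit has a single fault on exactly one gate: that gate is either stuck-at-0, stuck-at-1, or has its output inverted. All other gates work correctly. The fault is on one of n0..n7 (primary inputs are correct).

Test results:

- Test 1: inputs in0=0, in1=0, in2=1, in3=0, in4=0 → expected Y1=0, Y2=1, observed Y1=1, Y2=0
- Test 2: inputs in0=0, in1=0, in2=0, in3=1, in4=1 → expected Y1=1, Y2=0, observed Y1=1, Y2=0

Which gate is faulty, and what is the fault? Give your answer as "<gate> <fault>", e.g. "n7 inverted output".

n5 stuck-at-1

Fault-free values for test 1 (in0=0, in1=0, in2=1, in3=0, in4=0): n0=0, n1=1, n2=1, n3=1, n4=1, n5=0, n6=1, n7=1, giving Y1=0, Y2=1. Observed Y1=1, Y2=0.
Test 1: faults giving observed Y1=1, Y2=0 are {n5 stuck-at-1, n5 inverted output}.
Test 2 (in0=0, in1=0, in2=0, in3=1, in4=1): fault-free n0=1, n1=1, n2=1, n3=1, n4=1, n5=1, n6=0, n7=0 → Y1=1, Y2=0; observed Y1=1, Y2=0. Eliminates n5 inverted output.
Only n5 stuck-at-1 is consistent with every test.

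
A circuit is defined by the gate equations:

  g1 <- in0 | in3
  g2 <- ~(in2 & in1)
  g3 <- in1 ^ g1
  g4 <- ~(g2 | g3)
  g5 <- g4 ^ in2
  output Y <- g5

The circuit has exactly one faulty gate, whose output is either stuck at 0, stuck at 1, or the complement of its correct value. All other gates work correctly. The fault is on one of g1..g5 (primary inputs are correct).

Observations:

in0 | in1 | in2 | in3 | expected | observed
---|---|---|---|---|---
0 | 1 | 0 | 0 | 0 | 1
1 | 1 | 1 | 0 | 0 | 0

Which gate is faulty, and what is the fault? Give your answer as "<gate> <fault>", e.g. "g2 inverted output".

g4 stuck-at-1

Fault-free values for test 1 (in0=0, in1=1, in2=0, in3=0): g1=0, g2=1, g3=1, g4=0, g5=0, giving Y=0. Observed 1.
Test 1: faults giving observed 1 are {g4 stuck-at-1, g4 inverted output, g5 stuck-at-1, g5 inverted output}.
Test 2 (in0=1, in1=1, in2=1, in3=0): fault-free g1=1, g2=0, g3=0, g4=1, g5=0 → 0; observed 0. Eliminates g4 inverted output, g5 stuck-at-1, g5 inverted output.
Only g4 stuck-at-1 is consistent with every test.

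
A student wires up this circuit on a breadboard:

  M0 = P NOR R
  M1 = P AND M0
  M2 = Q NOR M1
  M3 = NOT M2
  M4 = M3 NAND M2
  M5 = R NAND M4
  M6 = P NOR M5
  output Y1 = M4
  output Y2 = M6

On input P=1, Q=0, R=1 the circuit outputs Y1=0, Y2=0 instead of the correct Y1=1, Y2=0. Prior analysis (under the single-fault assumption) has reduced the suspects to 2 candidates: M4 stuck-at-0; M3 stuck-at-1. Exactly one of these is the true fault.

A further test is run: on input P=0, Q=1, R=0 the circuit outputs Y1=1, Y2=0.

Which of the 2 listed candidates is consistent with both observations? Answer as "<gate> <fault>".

Evaluate each candidate on input P=0, Q=1, R=0:
  M4 stuck-at-0: M0=1, M1=0, M2=0, M3=1, M4=0 [stuck-at-0], M5=1, M6=0 → Y1=0, Y2=0 — eliminated
  M3 stuck-at-1: M0=1, M1=0, M2=0, M3=1 [stuck-at-1], M4=1, M5=1, M6=0 → Y1=1, Y2=0 — matches
Only M3 stuck-at-1 reproduces the observed Y1=1, Y2=0.

M3 stuck-at-1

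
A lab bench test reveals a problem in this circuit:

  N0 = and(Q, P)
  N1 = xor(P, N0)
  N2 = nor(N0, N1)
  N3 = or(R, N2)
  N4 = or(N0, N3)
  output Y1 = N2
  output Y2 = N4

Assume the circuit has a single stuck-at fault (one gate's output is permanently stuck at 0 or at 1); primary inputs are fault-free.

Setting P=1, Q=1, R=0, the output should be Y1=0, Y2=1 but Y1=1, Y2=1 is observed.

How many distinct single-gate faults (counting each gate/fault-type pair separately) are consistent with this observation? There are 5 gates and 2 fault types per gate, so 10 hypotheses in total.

1

Fault-free: N0=1, N1=0, N2=0, N3=0, N4=1 → Y1=0, Y2=1. Observed Y1=1, Y2=1.
  N0 stuck-at-0: output Y1=0, Y2=0 ✗
  N0 stuck-at-1: output Y1=0, Y2=1 ✗
  N1 stuck-at-0: output Y1=0, Y2=1 ✗
  N1 stuck-at-1: output Y1=0, Y2=1 ✗
  N2 stuck-at-0: output Y1=0, Y2=1 ✗
  N2 stuck-at-1: output Y1=1, Y2=1 ✓
  N3 stuck-at-0: output Y1=0, Y2=1 ✗
  N3 stuck-at-1: output Y1=0, Y2=1 ✗
  N4 stuck-at-0: output Y1=0, Y2=0 ✗
  N4 stuck-at-1: output Y1=0, Y2=1 ✗
Consistent faults: {N2 stuck-at-1} — 1 in all.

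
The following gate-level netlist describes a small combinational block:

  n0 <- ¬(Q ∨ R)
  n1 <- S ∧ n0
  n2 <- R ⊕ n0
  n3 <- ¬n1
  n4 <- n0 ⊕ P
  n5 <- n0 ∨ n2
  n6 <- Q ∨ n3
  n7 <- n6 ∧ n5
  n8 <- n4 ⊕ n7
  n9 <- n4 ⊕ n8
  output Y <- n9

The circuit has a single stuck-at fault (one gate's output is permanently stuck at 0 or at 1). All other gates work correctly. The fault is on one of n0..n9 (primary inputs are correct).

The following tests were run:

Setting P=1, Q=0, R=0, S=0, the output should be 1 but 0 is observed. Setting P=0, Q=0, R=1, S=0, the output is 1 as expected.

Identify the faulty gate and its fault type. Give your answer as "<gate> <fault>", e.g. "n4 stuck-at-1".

n0 stuck-at-0

Fault-free values for test 1 (P=1, Q=0, R=0, S=0): n0=1, n1=0, n2=1, n3=1, n4=0, n5=1, n6=1, n7=1, n8=1, n9=1, giving Y=1. Observed 0.
Test 1: faults giving observed 0 are {n0 stuck-at-0, n1 stuck-at-1, n3 stuck-at-0, n5 stuck-at-0, n6 stuck-at-0, n7 stuck-at-0, n8 stuck-at-0, n9 stuck-at-0}.
Test 2 (P=0, Q=0, R=1, S=0): fault-free n0=0, n1=0, n2=1, n3=1, n4=0, n5=1, n6=1, n7=1, n8=1, n9=1 → 1; observed 1. Eliminates n1 stuck-at-1, n3 stuck-at-0, n5 stuck-at-0, n6 stuck-at-0, n7 stuck-at-0, n8 stuck-at-0, n9 stuck-at-0.
Only n0 stuck-at-0 is consistent with every test.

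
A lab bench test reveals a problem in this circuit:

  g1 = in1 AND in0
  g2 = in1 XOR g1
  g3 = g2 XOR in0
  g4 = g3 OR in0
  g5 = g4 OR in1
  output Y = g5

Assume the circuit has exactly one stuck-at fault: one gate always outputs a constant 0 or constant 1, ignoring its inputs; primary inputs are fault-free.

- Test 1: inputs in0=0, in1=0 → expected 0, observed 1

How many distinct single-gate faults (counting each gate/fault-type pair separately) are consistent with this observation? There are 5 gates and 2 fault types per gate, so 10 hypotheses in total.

Fault-free: g1=0, g2=0, g3=0, g4=0, g5=0 → 0. Observed 1.
  g1 stuck-at-0: output 0 ✗
  g1 stuck-at-1: output 1 ✓
  g2 stuck-at-0: output 0 ✗
  g2 stuck-at-1: output 1 ✓
  g3 stuck-at-0: output 0 ✗
  g3 stuck-at-1: output 1 ✓
  g4 stuck-at-0: output 0 ✗
  g4 stuck-at-1: output 1 ✓
  g5 stuck-at-0: output 0 ✗
  g5 stuck-at-1: output 1 ✓
Consistent faults: {g1 stuck-at-1, g2 stuck-at-1, g3 stuck-at-1, g4 stuck-at-1, g5 stuck-at-1} — 5 in all.

5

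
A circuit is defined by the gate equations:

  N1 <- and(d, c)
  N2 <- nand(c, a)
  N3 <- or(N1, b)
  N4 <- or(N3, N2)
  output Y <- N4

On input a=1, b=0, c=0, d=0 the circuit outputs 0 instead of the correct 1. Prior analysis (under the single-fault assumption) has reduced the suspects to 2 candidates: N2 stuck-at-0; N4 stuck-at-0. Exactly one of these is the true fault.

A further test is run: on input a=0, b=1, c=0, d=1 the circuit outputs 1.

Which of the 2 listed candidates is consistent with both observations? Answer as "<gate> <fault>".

N2 stuck-at-0

Evaluate each candidate on input a=0, b=1, c=0, d=1:
  N2 stuck-at-0: N1=0, N2=0 [stuck-at-0], N3=1, N4=1 → 1 — matches
  N4 stuck-at-0: N1=0, N2=1, N3=1, N4=0 [stuck-at-0] → 0 — eliminated
Only N2 stuck-at-0 reproduces the observed 1.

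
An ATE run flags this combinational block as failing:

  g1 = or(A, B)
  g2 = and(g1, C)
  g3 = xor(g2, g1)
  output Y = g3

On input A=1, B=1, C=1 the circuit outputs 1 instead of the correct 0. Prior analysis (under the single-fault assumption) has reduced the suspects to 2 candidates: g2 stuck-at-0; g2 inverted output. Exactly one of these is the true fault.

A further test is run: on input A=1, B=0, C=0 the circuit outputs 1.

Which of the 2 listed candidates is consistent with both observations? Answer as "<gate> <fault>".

g2 stuck-at-0

Evaluate each candidate on input A=1, B=0, C=0:
  g2 stuck-at-0: g1=1, g2=0 [stuck-at-0], g3=1 → 1 — matches
  g2 inverted output: g1=1, g2=1 [inverted output], g3=0 → 0 — eliminated
Only g2 stuck-at-0 reproduces the observed 1.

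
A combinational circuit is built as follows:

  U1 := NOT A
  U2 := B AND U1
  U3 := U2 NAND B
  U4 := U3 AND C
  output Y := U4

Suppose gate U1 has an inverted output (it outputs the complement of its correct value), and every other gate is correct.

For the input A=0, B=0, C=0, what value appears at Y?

0

Propagate with U1 forced: U1=0 [inverted output], U2=0, U3=1, U4=0.
So Y = 0. (Same as the fault-free value — the fault is masked on this input.)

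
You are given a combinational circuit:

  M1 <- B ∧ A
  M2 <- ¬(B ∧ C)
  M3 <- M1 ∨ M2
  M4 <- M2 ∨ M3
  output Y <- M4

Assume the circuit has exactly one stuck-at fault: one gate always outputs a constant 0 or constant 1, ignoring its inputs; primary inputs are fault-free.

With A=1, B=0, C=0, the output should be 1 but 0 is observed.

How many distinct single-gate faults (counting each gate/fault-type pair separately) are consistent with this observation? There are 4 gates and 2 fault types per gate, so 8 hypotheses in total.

Fault-free: M1=0, M2=1, M3=1, M4=1 → 1. Observed 0.
  M1 stuck-at-0: output 1 ✗
  M1 stuck-at-1: output 1 ✗
  M2 stuck-at-0: output 0 ✓
  M2 stuck-at-1: output 1 ✗
  M3 stuck-at-0: output 1 ✗
  M3 stuck-at-1: output 1 ✗
  M4 stuck-at-0: output 0 ✓
  M4 stuck-at-1: output 1 ✗
Consistent faults: {M2 stuck-at-0, M4 stuck-at-0} — 2 in all.

2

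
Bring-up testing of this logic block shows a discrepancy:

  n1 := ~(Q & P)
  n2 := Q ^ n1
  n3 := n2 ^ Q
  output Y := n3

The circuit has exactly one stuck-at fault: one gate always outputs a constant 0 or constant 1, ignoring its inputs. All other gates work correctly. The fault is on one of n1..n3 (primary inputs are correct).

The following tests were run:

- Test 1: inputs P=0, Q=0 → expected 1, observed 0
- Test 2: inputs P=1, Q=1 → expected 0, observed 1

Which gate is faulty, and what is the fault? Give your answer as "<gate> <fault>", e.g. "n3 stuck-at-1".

Fault-free values for test 1 (P=0, Q=0): n1=1, n2=1, n3=1, giving Y=1. Observed 0.
Test 1: faults giving observed 0 are {n1 stuck-at-0, n2 stuck-at-0, n3 stuck-at-0}.
Test 2 (P=1, Q=1): fault-free n1=0, n2=1, n3=0 → 0; observed 1. Eliminates n1 stuck-at-0, n3 stuck-at-0.
Only n2 stuck-at-0 is consistent with every test.

n2 stuck-at-0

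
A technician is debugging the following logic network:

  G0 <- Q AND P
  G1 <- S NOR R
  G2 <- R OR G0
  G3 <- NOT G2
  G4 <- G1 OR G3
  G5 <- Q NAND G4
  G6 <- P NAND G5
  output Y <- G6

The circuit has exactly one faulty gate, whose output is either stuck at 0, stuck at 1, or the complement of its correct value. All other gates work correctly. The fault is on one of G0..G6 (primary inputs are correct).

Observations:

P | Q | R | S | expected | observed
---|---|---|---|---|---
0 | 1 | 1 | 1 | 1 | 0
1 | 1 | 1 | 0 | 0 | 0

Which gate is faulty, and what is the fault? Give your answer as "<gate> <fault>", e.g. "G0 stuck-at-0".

Fault-free values for test 1 (P=0, Q=1, R=1, S=1): G0=0, G1=0, G2=1, G3=0, G4=0, G5=1, G6=1, giving Y=1. Observed 0.
Test 1: faults giving observed 0 are {G6 stuck-at-0, G6 inverted output}.
Test 2 (P=1, Q=1, R=1, S=0): fault-free G0=1, G1=0, G2=1, G3=0, G4=0, G5=1, G6=0 → 0; observed 0. Eliminates G6 inverted output.
Only G6 stuck-at-0 is consistent with every test.

G6 stuck-at-0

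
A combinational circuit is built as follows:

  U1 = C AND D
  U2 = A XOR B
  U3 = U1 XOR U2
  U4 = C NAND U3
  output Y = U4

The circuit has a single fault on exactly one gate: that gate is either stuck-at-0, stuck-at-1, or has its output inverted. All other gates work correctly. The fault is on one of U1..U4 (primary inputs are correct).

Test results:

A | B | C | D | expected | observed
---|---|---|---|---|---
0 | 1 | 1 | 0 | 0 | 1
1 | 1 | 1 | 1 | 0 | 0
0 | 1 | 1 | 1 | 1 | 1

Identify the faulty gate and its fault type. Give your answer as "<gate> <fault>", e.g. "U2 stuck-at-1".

Fault-free values for test 1 (A=0, B=1, C=1, D=0): U1=0, U2=1, U3=1, U4=0, giving Y=0. Observed 1.
Test 1: faults giving observed 1 are {U1 stuck-at-1, U1 inverted output, U2 stuck-at-0, U2 inverted output, U3 stuck-at-0, U3 inverted output, U4 stuck-at-1, U4 inverted output}.
Test 2 (A=1, B=1, C=1, D=1): fault-free U1=1, U2=0, U3=1, U4=0 → 0; observed 0. Eliminates U1 inverted output, U2 inverted output, U3 stuck-at-0, U3 inverted output, U4 stuck-at-1, U4 inverted output.
Test 3 (A=0, B=1, C=1, D=1): fault-free U1=1, U2=1, U3=0, U4=1 → 1; observed 1. Eliminates U2 stuck-at-0.
Only U1 stuck-at-1 is consistent with every test.

U1 stuck-at-1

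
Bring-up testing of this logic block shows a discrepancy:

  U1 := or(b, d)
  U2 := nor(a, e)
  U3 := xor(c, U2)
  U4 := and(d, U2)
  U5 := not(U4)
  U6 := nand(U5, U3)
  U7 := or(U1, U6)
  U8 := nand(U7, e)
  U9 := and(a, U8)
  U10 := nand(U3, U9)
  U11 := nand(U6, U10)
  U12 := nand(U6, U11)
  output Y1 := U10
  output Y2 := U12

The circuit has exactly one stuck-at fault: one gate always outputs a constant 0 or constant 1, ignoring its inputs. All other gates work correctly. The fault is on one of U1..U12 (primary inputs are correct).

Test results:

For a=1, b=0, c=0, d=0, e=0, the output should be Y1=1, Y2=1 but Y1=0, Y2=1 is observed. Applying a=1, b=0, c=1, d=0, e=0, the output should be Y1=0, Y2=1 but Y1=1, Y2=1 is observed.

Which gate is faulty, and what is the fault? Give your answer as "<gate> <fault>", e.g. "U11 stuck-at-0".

Fault-free values for test 1 (a=1, b=0, c=0, d=0, e=0): U1=0, U2=0, U3=0, U4=0, U5=1, U6=1, U7=1, U8=1, U9=1, U10=1, U11=0, U12=1, giving Y1=1, Y2=1. Observed Y1=0, Y2=1.
Test 1: faults giving observed Y1=0, Y2=1 are {U2 stuck-at-1, U3 stuck-at-1}.
Test 2 (a=1, b=0, c=1, d=0, e=0): fault-free U1=0, U2=0, U3=1, U4=0, U5=1, U6=0, U7=0, U8=1, U9=1, U10=0, U11=1, U12=1 → Y1=0, Y2=1; observed Y1=1, Y2=1. Eliminates U3 stuck-at-1.
Only U2 stuck-at-1 is consistent with every test.

U2 stuck-at-1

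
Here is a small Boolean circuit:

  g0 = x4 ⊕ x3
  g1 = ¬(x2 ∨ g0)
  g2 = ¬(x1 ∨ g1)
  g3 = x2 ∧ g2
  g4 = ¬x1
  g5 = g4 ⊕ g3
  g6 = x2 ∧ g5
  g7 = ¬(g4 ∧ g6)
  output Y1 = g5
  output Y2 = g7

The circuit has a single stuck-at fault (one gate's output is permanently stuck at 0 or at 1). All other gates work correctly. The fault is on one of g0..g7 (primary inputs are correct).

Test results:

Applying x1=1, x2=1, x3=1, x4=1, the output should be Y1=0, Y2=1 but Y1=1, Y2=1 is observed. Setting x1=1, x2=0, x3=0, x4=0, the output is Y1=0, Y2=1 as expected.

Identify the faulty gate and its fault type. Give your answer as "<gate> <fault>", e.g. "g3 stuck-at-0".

Fault-free values for test 1 (x1=1, x2=1, x3=1, x4=1): g0=0, g1=0, g2=0, g3=0, g4=0, g5=0, g6=0, g7=1, giving Y1=0, Y2=1. Observed Y1=1, Y2=1.
Test 1: faults giving observed Y1=1, Y2=1 are {g2 stuck-at-1, g3 stuck-at-1, g5 stuck-at-1}.
Test 2 (x1=1, x2=0, x3=0, x4=0): fault-free g0=0, g1=1, g2=0, g3=0, g4=0, g5=0, g6=0, g7=1 → Y1=0, Y2=1; observed Y1=0, Y2=1. Eliminates g3 stuck-at-1, g5 stuck-at-1.
Only g2 stuck-at-1 is consistent with every test.

g2 stuck-at-1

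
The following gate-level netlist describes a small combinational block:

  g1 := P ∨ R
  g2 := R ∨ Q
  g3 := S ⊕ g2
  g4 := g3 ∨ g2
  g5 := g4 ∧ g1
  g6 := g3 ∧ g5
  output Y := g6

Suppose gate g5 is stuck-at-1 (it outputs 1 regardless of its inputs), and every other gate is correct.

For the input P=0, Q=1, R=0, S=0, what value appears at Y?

Propagate with g5 forced: g1=0, g2=1, g3=1, g4=1, g5=1 [stuck-at-1], g6=1.
So Y = 1. (Without the fault it would be 0.)

1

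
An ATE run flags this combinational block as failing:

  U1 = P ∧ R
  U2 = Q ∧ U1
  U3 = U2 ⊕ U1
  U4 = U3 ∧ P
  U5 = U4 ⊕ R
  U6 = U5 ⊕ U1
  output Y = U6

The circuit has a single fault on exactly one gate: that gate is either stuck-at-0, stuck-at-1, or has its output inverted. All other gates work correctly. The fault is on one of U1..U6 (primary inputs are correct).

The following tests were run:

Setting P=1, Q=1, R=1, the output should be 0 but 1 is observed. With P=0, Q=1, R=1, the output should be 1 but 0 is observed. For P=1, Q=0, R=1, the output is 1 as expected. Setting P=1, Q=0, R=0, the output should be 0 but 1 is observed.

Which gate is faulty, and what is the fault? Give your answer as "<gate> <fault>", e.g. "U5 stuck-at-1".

Fault-free values for test 1 (P=1, Q=1, R=1): U1=1, U2=1, U3=0, U4=0, U5=1, U6=0, giving Y=0. Observed 1.
Test 1: faults giving observed 1 are {U1 stuck-at-0, U1 inverted output, U2 stuck-at-0, U2 inverted output, U3 stuck-at-1, U3 inverted output, U4 stuck-at-1, U4 inverted output, U5 stuck-at-0, U5 inverted output, U6 stuck-at-1, U6 inverted output}.
Test 2 (P=0, Q=1, R=1): fault-free U1=0, U2=0, U3=0, U4=0, U5=1, U6=1 → 1; observed 0. Eliminates U1 stuck-at-0, U2 stuck-at-0, U2 inverted output, U3 stuck-at-1, U3 inverted output, U6 stuck-at-1.
Test 3 (P=1, Q=0, R=1): fault-free U1=1, U2=0, U3=1, U4=1, U5=0, U6=1 → 1; observed 1. Eliminates U4 inverted output, U5 inverted output, U6 inverted output.
Test 4 (P=1, Q=0, R=0): fault-free U1=0, U2=0, U3=0, U4=0, U5=0, U6=0 → 0; observed 1. Eliminates U1 inverted output, U5 stuck-at-0.
Only U4 stuck-at-1 is consistent with every test.

U4 stuck-at-1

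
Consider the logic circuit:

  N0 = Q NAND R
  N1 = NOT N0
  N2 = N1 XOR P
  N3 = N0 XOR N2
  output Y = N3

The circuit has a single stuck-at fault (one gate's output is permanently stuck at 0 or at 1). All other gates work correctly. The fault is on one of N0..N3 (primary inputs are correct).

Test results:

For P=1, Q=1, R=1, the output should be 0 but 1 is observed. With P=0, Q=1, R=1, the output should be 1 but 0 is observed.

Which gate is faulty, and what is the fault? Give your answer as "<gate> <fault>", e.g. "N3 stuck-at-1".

Fault-free values for test 1 (P=1, Q=1, R=1): N0=0, N1=1, N2=0, N3=0, giving Y=0. Observed 1.
Test 1: faults giving observed 1 are {N1 stuck-at-0, N2 stuck-at-1, N3 stuck-at-1}.
Test 2 (P=0, Q=1, R=1): fault-free N0=0, N1=1, N2=1, N3=1 → 1; observed 0. Eliminates N2 stuck-at-1, N3 stuck-at-1.
Only N1 stuck-at-0 is consistent with every test.

N1 stuck-at-0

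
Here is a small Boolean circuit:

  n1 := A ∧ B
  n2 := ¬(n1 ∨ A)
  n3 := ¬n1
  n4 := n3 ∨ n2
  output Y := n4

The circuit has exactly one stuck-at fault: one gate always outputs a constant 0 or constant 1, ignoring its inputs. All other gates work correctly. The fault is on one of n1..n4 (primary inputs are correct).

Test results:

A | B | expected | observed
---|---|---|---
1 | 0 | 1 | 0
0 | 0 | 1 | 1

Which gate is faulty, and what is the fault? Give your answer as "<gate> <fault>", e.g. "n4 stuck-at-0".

Fault-free values for test 1 (A=1, B=0): n1=0, n2=0, n3=1, n4=1, giving Y=1. Observed 0.
Test 1: faults giving observed 0 are {n1 stuck-at-1, n3 stuck-at-0, n4 stuck-at-0}.
Test 2 (A=0, B=0): fault-free n1=0, n2=1, n3=1, n4=1 → 1; observed 1. Eliminates n1 stuck-at-1, n4 stuck-at-0.
Only n3 stuck-at-0 is consistent with every test.

n3 stuck-at-0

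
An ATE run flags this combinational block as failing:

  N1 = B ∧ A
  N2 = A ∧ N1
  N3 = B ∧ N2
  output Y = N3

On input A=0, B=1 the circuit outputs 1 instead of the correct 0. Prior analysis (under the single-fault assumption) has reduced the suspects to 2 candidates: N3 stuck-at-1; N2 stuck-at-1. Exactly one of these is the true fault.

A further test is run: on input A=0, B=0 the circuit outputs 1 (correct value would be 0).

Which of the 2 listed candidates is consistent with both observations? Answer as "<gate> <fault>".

N3 stuck-at-1

Evaluate each candidate on input A=0, B=0:
  N3 stuck-at-1: N1=0, N2=0, N3=1 [stuck-at-1] → 1 — matches
  N2 stuck-at-1: N1=0, N2=1 [stuck-at-1], N3=0 → 0 — eliminated
Only N3 stuck-at-1 reproduces the observed 1.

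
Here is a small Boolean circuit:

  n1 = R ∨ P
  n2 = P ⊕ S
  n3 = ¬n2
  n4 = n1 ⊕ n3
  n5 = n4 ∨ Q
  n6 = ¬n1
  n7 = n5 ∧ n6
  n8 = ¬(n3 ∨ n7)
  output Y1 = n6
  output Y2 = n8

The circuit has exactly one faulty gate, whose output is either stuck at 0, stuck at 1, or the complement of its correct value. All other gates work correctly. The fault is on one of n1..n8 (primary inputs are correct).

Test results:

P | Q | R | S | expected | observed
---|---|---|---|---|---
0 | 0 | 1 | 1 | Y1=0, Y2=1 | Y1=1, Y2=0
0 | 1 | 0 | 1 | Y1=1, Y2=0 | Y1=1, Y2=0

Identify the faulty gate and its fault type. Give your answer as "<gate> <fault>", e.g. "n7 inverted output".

n6 stuck-at-1

Fault-free values for test 1 (P=0, Q=0, R=1, S=1): n1=1, n2=1, n3=0, n4=1, n5=1, n6=0, n7=0, n8=1, giving Y1=0, Y2=1. Observed Y1=1, Y2=0.
Test 1: faults giving observed Y1=1, Y2=0 are {n6 stuck-at-1, n6 inverted output}.
Test 2 (P=0, Q=1, R=0, S=1): fault-free n1=0, n2=1, n3=0, n4=0, n5=1, n6=1, n7=1, n8=0 → Y1=1, Y2=0; observed Y1=1, Y2=0. Eliminates n6 inverted output.
Only n6 stuck-at-1 is consistent with every test.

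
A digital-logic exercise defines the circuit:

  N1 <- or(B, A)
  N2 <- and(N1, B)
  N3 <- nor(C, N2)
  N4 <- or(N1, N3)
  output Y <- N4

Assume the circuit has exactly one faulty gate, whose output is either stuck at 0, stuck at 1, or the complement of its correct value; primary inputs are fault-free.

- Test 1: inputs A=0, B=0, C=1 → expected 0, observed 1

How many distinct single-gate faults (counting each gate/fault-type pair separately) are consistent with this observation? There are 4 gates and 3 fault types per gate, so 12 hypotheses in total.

Fault-free: N1=0, N2=0, N3=0, N4=0 → 0. Observed 1.
  N1 stuck-at-0: output 0 ✗
  N1 stuck-at-1: output 1 ✓
  N1 inverted output: output 1 ✓
  N2 stuck-at-0: output 0 ✗
  N2 stuck-at-1: output 0 ✗
  N2 inverted output: output 0 ✗
  N3 stuck-at-0: output 0 ✗
  N3 stuck-at-1: output 1 ✓
  N3 inverted output: output 1 ✓
  N4 stuck-at-0: output 0 ✗
  N4 stuck-at-1: output 1 ✓
  N4 inverted output: output 1 ✓
Consistent faults: {N1 stuck-at-1, N1 inverted output, N3 stuck-at-1, N3 inverted output, N4 stuck-at-1, N4 inverted output} — 6 in all.

6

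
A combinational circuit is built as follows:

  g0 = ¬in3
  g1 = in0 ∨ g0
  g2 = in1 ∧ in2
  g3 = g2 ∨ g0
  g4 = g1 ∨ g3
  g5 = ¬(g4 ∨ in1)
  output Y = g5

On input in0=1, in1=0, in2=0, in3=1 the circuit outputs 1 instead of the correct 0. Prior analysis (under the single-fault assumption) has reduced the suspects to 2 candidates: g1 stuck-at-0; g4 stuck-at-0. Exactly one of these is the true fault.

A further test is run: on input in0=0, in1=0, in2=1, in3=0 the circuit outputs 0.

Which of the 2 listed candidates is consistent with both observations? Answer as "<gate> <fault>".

g1 stuck-at-0

Evaluate each candidate on input in0=0, in1=0, in2=1, in3=0:
  g1 stuck-at-0: g0=1, g1=0 [stuck-at-0], g2=0, g3=1, g4=1, g5=0 → 0 — matches
  g4 stuck-at-0: g0=1, g1=1, g2=0, g3=1, g4=0 [stuck-at-0], g5=1 → 1 — eliminated
Only g1 stuck-at-0 reproduces the observed 0.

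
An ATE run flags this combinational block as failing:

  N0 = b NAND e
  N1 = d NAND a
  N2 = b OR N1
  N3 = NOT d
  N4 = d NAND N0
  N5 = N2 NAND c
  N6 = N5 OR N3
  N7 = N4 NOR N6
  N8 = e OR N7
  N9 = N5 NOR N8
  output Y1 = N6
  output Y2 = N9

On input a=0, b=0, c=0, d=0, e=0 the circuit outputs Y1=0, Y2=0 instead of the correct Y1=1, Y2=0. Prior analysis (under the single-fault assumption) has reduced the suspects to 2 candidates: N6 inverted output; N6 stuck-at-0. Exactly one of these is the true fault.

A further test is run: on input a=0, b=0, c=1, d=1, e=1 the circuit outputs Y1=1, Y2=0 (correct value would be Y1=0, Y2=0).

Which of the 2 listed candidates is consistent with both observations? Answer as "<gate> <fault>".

N6 inverted output

Evaluate each candidate on input a=0, b=0, c=1, d=1, e=1:
  N6 inverted output: N0=1, N1=1, N2=1, N3=0, N4=0, N5=0, N6=1 [inverted output], N7=0, N8=1, N9=0 → Y1=1, Y2=0 — matches
  N6 stuck-at-0: N0=1, N1=1, N2=1, N3=0, N4=0, N5=0, N6=0 [stuck-at-0], N7=1, N8=1, N9=0 → Y1=0, Y2=0 — eliminated
Only N6 inverted output reproduces the observed Y1=1, Y2=0.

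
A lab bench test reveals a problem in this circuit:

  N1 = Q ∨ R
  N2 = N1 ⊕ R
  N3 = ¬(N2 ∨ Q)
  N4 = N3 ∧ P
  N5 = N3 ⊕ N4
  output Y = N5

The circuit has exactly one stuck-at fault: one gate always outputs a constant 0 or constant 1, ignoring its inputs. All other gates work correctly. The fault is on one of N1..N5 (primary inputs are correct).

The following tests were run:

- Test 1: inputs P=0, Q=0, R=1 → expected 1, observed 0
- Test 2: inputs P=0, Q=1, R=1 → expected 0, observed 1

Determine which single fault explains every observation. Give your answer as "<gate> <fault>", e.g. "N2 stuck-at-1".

Fault-free values for test 1 (P=0, Q=0, R=1): N1=1, N2=0, N3=1, N4=0, N5=1, giving Y=1. Observed 0.
Test 1: faults giving observed 0 are {N1 stuck-at-0, N2 stuck-at-1, N3 stuck-at-0, N4 stuck-at-1, N5 stuck-at-0}.
Test 2 (P=0, Q=1, R=1): fault-free N1=1, N2=0, N3=0, N4=0, N5=0 → 0; observed 1. Eliminates N1 stuck-at-0, N2 stuck-at-1, N3 stuck-at-0, N5 stuck-at-0.
Only N4 stuck-at-1 is consistent with every test.

N4 stuck-at-1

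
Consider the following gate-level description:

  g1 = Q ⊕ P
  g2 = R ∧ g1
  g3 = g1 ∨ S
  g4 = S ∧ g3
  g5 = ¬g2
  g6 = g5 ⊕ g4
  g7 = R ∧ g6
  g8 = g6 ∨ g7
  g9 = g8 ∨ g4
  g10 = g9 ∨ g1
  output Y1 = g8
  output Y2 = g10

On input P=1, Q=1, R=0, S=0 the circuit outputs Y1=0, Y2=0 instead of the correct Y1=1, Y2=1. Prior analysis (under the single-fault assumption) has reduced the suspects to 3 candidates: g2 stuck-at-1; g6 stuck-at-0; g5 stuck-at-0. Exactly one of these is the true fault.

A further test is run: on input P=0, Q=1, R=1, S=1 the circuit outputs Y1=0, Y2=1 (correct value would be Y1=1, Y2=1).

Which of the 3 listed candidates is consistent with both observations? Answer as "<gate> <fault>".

g6 stuck-at-0

Evaluate each candidate on input P=0, Q=1, R=1, S=1:
  g2 stuck-at-1: g1=1, g2=1 [stuck-at-1], g3=1, g4=1, g5=0, g6=1, g7=1, g8=1, g9=1, g10=1 → Y1=1, Y2=1 — eliminated
  g6 stuck-at-0: g1=1, g2=1, g3=1, g4=1, g5=0, g6=0 [stuck-at-0], g7=0, g8=0, g9=1, g10=1 → Y1=0, Y2=1 — matches
  g5 stuck-at-0: g1=1, g2=1, g3=1, g4=1, g5=0 [stuck-at-0], g6=1, g7=1, g8=1, g9=1, g10=1 → Y1=1, Y2=1 — eliminated
Only g6 stuck-at-0 reproduces the observed Y1=0, Y2=1.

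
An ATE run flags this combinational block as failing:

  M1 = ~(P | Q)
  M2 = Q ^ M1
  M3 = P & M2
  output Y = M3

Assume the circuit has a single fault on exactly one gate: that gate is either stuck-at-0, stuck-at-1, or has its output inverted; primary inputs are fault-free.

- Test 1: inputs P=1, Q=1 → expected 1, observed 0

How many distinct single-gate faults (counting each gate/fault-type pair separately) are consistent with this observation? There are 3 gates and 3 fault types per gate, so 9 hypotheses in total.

6

Fault-free: M1=0, M2=1, M3=1 → 1. Observed 0.
  M1 stuck-at-0: output 1 ✗
  M1 stuck-at-1: output 0 ✓
  M1 inverted output: output 0 ✓
  M2 stuck-at-0: output 0 ✓
  M2 stuck-at-1: output 1 ✗
  M2 inverted output: output 0 ✓
  M3 stuck-at-0: output 0 ✓
  M3 stuck-at-1: output 1 ✗
  M3 inverted output: output 0 ✓
Consistent faults: {M1 stuck-at-1, M1 inverted output, M2 stuck-at-0, M2 inverted output, M3 stuck-at-0, M3 inverted output} — 6 in all.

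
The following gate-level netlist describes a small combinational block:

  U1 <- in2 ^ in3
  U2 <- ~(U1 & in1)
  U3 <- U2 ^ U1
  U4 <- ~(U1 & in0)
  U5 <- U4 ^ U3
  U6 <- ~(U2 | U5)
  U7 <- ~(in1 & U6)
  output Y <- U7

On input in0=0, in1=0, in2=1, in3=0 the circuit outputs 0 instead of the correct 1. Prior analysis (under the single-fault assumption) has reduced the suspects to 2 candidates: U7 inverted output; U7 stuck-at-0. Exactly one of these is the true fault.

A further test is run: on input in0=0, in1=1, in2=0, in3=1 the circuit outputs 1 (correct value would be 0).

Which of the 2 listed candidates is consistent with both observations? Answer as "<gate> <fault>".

U7 inverted output

Evaluate each candidate on input in0=0, in1=1, in2=0, in3=1:
  U7 inverted output: U1=1, U2=0, U3=1, U4=1, U5=0, U6=1, U7=1 [inverted output] → 1 — matches
  U7 stuck-at-0: U1=1, U2=0, U3=1, U4=1, U5=0, U6=1, U7=0 [stuck-at-0] → 0 — eliminated
Only U7 inverted output reproduces the observed 1.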